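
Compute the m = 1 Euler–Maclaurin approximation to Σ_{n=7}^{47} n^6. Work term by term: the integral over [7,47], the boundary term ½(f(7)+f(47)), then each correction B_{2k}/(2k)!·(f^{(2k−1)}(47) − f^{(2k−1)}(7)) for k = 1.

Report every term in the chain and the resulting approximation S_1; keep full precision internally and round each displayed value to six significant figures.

S_1 ≈ 7.78789e+10

The integral term ∫_7^47 x^6 dx = 7.23746e+10.
½[f(7) + f(47)] = ½[117649 + 1.07792e+10] = 5.38967e+09.
So far: 7.77643e+10.
k=1: B_{2}/(2)! × [f^{(1)}(47) − f^{(1)}(7)] = 1/12 × (1.37607e+09 − 100842) = 1.14664e+08.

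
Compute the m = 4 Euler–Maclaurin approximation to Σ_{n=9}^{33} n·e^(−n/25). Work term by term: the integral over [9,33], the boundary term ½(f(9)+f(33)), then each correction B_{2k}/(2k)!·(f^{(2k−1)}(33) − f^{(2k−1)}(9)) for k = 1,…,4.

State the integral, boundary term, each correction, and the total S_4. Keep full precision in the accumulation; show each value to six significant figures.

The integral term ∫_9^33 x·e^(−x/25) dx = 205.679.
Endpoint term: (f(9) + f(33))/2 = (6.27909 + 8.81546)/2 = 7.54728.
Integral + boundary = 213.226.
Correction k=1: B_{2}/2! · (f^{(1)}(33) − f^{(1)}(9)) = 1/12 · (-0.0854833 − 0.446513) = -0.0443330.
Running total after k=1: 213.182.
Correction k=2: B_{4}/4! · (f^{(3)}(33) − f^{(3)}(9)) = −1/720 · (0.000718060 − 0.00294698) = 3.09573e-06.
Running total after k=2: 213.182.
Correction k=3: B_{6}/6! · (f^{(5)}(33) − f^{(5)}(9)) = 1/30240 · (2.51663e-06 − 8.28728e-06) = -1.90828e-10.
Running total after k=3: 213.182.
Correction k=4: B_{8}/8! · (f^{(7)}(33) − f^{(7)}(9)) = −1/1209600 · (6.21498e-09 − 1.89750e-08) = 1.05490e-14.

S_4 ≈ 213.182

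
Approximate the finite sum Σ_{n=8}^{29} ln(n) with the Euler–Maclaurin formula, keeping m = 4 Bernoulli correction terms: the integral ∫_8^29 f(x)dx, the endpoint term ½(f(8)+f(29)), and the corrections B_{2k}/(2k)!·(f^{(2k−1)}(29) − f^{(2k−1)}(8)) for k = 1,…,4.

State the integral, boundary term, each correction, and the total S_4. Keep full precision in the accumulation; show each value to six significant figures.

∫_8^29 ln(x) dx evaluates to 60.0160.
Boundary: ½(f(8) + f(29)) = ½(2.07944 + 3.36730) = 2.72337.
So far: 62.7394.
Correction k=1: B_{2}/2! · (f^{(1)}(29) − f^{(1)}(8)) = 1/12 · (0.0344828 − 0.125000) = -0.00754310.
Running total after k=1: 62.7319.
Correction k=2: B_{4}/4! · (f^{(3)}(29) − f^{(3)}(8)) = −1/720 · (8.20042e-05 − 0.00390625) = 5.31145e-06.
Running total after k=2: 62.7319.
Correction k=3: B_{6}/6! · (f^{(5)}(29) − f^{(5)}(8)) = 1/30240 · (1.17010e-06 − 0.000732422) = -2.41816e-08.
Running total after k=3: 62.7319.
Correction k=4: B_{8}/8! · (f^{(7)}(29) − f^{(7)}(8)) = −1/1209600 · (4.17394e-08 − 0.000343323) = 2.83797e-10.

S_4 ≈ 62.7319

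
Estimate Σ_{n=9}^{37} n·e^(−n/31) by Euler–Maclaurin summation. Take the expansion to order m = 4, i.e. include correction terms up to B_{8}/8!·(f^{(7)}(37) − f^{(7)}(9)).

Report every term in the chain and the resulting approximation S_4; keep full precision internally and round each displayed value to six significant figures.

The integral term ∫_9^37 x·e^(−x/31) dx = 288.521.
½[f(9) + f(37)] = ½[6.73220 + 11.2163] = 8.97426.
Running total after boundary: 297.495.
k=1: B_{2}/(2)! × [f^{(1)}(37) − f^{(1)}(9)] = 1/12 × (-0.0586730 − 0.530854) = -0.0491273.
Partial sum through k=1: 297.446.
k=2: B_{4}/(4)! × [f^{(3)}(37) − f^{(3)}(9)] = −1/720 × (0.000569838 − 0.00210916) = 2.13794e-06.
Partial sum through k=2: 297.446.
k=3: B_{6}/(6)! × [f^{(5)}(37) − f^{(5)}(9)] = 1/30240 × (1.24946e-06 − 3.81469e-06) = -8.48290e-11.
Partial sum through k=3: 297.446.
k=4: B_{8}/(8)! × [f^{(7)}(37) − f^{(7)}(9)] = −1/1209600 × (1.98330e-09 − 5.65517e-09) = 3.03561e-15.

S_4 ≈ 297.446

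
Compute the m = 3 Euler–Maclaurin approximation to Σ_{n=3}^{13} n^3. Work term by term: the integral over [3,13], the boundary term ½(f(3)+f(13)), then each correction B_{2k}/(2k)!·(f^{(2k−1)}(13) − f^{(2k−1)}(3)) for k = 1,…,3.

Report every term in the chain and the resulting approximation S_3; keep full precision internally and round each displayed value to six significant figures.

Integral: ∫_3^13 x^3 dx = 7120.00.
½[f(3) + f(13)] = ½[27.0000 + 2197.00] = 1112.00.
Integral + boundary = 8232.00.
k=1: B_{2}/(2)! × [f^{(1)}(13) − f^{(1)}(3)] = 1/12 × (507.000 − 27.0000) = 40.0000.
Partial sum through k=1: 8272.00.
k=2: B_{4}/(4)! × [f^{(3)}(13) − f^{(3)}(3)] = −1/720 × (6.00000 − 6.00000) = 0.00000.
Partial sum through k=2: 8272.00.
k=3: B_{6}/(6)! × [f^{(5)}(13) − f^{(5)}(3)] = 1/30240 × (0.00000 − 0.00000) = 0.00000.

S_3 ≈ 8272.00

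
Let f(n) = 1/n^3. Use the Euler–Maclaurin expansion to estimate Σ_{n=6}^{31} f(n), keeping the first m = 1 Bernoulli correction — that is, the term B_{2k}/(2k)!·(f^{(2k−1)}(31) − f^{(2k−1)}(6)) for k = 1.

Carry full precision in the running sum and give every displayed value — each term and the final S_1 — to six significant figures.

∫_6^31 1/x^3 dx evaluates to 0.0133686.
Boundary: ½(f(6) + f(31)) = ½(0.00462963 + 3.35672e-05) = 0.00233160.
Integral + boundary = 0.0157002.
k=1: B_{2}/(2)! × [f^{(1)}(31) − f^{(1)}(6)] = 1/12 × (-3.24844e-06 − (-0.00231481)) = 0.000192631.

S_1 ≈ 0.0158928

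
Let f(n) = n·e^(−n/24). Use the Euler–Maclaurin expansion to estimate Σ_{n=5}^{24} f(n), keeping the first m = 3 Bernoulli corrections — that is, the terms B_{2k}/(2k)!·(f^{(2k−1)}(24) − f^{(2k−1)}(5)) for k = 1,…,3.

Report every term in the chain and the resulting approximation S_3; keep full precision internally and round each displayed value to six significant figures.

The integral term ∫_5^24 x·e^(−x/24) dx = 141.311.
Endpoint term: (f(5) + f(24))/2 = (4.05968 + 8.82911)/2 = 6.44439.
Running total after boundary: 147.755.
k=1: B_{2}/(2)! × [f^{(1)}(24) − f^{(1)}(5)] = 1/12 × (0.00000 − 0.642783) = -0.0535652.
Partial sum through k=1: 147.701.
k=2: B_{4}/(4)! × [f^{(3)}(24) − f^{(3)}(5)] = −1/720 × (0.00127736 − 0.00393517) = 3.69140e-06.
Partial sum through k=2: 147.701.
k=3: B_{6}/(6)! × [f^{(5)}(24) − f^{(5)}(5)] = 1/30240 × (4.43527e-06 − 1.17264e-05) = -2.41108e-10.

S_3 ≈ 147.701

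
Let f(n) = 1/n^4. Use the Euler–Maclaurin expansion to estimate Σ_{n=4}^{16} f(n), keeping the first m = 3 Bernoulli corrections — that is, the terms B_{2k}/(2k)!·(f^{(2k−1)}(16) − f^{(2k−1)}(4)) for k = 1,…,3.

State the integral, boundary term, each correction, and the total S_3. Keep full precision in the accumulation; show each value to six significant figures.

Integral: ∫_4^16 1/x^4 dx = 0.00512695.
½[f(4) + f(16)] = ½[0.00390625 + 1.52588e-05] = 0.00196075.
Running total after boundary: 0.00708771.
Order-1 term: 1/12 · (-3.81470e-06 − (-0.00390625)) = 0.000325203.
After k=1: 0.00741291.
Order-2 term: −1/720 · (-4.47035e-07 − (-0.00732422)) = -1.01719e-05.
After k=2: 0.00740274.
Order-3 term: 1/30240 · (-9.77889e-08 − (-0.0256348)) = 8.47707e-07.

S_3 ≈ 0.00740359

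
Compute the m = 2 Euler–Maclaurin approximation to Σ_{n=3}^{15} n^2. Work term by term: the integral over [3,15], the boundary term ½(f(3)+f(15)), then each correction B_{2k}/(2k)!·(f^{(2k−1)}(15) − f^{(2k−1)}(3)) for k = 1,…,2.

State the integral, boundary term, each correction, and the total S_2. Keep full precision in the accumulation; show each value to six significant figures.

∫_3^15 x^2 dx evaluates to 1116.00.
Boundary: ½(f(3) + f(15)) = ½(9.00000 + 225.000) = 117.000.
So far: 1233.00.
Correction k=1: B_{2}/2! · (f^{(1)}(15) − f^{(1)}(3)) = 1/12 · (30.0000 − 6.00000) = 2.00000.
After k=1: 1235.00.
Correction k=2: B_{4}/4! · (f^{(3)}(15) − f^{(3)}(3)) = −1/720 · (0.00000 − 0.00000) = 0.00000.

S_2 ≈ 1235.00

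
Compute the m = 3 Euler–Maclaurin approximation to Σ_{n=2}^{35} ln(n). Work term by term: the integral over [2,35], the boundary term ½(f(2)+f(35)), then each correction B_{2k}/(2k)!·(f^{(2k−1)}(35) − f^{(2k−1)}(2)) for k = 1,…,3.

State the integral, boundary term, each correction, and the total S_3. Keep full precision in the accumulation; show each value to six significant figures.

∫_2^35 ln(x) dx evaluates to 90.0509.
Boundary: ½(f(2) + f(35)) = ½(0.693147 + 3.55535) = 2.12425.
Integral + boundary = 92.1751.
k=1: B_{2}/(2)! × [f^{(1)}(35) − f^{(1)}(2)] = 1/12 × (0.0285714 − 0.500000) = -0.0392857.
Partial sum through k=1: 92.1358.
k=2: B_{4}/(4)! × [f^{(3)}(35) − f^{(3)}(2)] = −1/720 × (4.66472e-05 − 0.250000) = 0.000347157.
Partial sum through k=2: 92.1362.
k=3: B_{6}/(6)! × [f^{(5)}(35) − f^{(5)}(2)] = 1/30240 × (4.56952e-07 − 0.750000) = -2.48016e-05.

S_3 ≈ 92.1362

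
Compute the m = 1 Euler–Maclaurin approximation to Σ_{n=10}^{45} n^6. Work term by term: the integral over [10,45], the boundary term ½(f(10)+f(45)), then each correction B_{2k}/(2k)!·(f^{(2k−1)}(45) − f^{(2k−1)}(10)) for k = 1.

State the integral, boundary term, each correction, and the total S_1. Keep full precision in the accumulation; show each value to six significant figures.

S_1 ≈ 5.76245e+10

Integral: ∫_10^45 x^6 dx = 5.33799e+10.
Boundary: ½(f(10) + f(45)) = ½(1.00000e+06 + 8.30377e+09) = 4.15238e+09.
Running total after boundary: 5.75323e+10.
Correction k=1: B_{2}/2! · (f^{(1)}(45) − f^{(1)}(10)) = 1/12 · (1.10717e+09 − 600000) = 9.22141e+07.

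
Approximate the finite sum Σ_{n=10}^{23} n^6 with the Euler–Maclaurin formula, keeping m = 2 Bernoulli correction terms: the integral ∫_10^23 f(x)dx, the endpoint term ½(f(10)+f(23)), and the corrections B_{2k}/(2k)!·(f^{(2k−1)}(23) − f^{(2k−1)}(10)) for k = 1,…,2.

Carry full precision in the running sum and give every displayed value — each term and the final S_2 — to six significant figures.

S_2 ≈ 5.62659e+08

The integral term ∫_10^23 x^6 dx = 4.84975e+08.
½[f(10) + f(23)] = ½[1.00000e+06 + 1.48036e+08] = 7.45179e+07.
Running total after boundary: 5.59493e+08.
Order-1 term: 1/12 · (3.86181e+07 − 600000) = 3.16817e+06.
Partial sum through k=1: 5.62661e+08.
Order-2 term: −1/720 · (1.46004e+06 − 120000) = -1861.17.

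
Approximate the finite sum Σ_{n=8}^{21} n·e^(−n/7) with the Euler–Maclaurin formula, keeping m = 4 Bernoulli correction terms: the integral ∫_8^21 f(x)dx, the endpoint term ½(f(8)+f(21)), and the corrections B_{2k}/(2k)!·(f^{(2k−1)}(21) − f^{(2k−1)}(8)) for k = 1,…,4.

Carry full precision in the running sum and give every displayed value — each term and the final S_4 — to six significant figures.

S_4 ≈ 25.5208

Integral: ∫_8^21 x·e^(−x/7) dx = 23.7269.
Endpoint term: (f(8) + f(21))/2 = (2.55125 + 1.04553)/2 = 1.79839.
Integral + boundary = 25.5253.
Order-1 term: 1/12 · (-0.0995741 − (-0.0455581)) = -0.00450134.
Partial sum through k=1: 25.5208.
Order-2 term: −1/720 · (0.00000 − 0.0120868) = 1.67873e-05.
Partial sum through k=2: 25.5208.
Order-3 term: 1/30240 · (4.14719e-05 − 0.000512315) = -1.55702e-08.
Partial sum through k=3: 25.5208.
Order-4 term: −1/1209600 · (1.69273e-06 − 1.58767e-05) = 1.17262e-11.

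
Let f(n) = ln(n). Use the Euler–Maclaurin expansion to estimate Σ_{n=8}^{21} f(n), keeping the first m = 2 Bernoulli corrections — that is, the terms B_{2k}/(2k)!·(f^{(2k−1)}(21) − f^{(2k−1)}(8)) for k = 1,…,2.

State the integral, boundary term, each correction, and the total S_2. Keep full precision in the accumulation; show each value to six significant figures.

Integral: ∫_8^21 ln(x) dx = 34.2994.
½[f(8) + f(21)] = ½[2.07944 + 3.04452] = 2.56198.
So far: 36.8614.
k=1: B_{2}/(2)! × [f^{(1)}(21) − f^{(1)}(8)] = 1/12 × (0.0476190 − 0.125000) = -0.00644841.
Running total after k=1: 36.8550.
k=2: B_{4}/(4)! × [f^{(3)}(21) − f^{(3)}(8)] = −1/720 × (0.000215959 − 0.00390625) = 5.12540e-06.

S_2 ≈ 36.8550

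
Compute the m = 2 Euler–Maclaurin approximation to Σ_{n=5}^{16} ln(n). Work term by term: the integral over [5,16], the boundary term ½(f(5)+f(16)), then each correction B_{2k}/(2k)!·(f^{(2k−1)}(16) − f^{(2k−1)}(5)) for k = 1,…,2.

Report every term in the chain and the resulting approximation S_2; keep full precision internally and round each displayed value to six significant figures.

S_2 ≈ 27.4938

Integral: ∫_5^16 ln(x) dx = 25.3142.
Endpoint term: (f(5) + f(16))/2 = (1.60944 + 2.77259)/2 = 2.19101.
So far: 27.5052.
Correction k=1: B_{2}/2! · (f^{(1)}(16) − f^{(1)}(5)) = 1/12 · (0.0625000 − 0.200000) = -0.0114583.
After k=1: 27.4938.
Correction k=2: B_{4}/4! · (f^{(3)}(16) − f^{(3)}(5)) = −1/720 · (0.000488281 − 0.0160000) = 2.15441e-05.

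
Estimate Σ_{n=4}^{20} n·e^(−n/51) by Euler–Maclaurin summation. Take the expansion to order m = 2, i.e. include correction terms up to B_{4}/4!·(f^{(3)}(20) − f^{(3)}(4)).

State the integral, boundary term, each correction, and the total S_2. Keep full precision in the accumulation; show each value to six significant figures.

The integral term ∫_4^20 x·e^(−x/51) dx = 147.065.
Boundary: ½(f(4) + f(20)) = ½(3.69826 + 13.5120) = 8.60511.
Integral + boundary = 155.671.
Order-1 term: 1/12 · (0.410658 − 0.852051) = -0.0367827.
Partial sum through k=1: 155.634.
Order-2 term: −1/720 · (0.000677376 − 0.00103852) = 5.01585e-07.

S_2 ≈ 155.634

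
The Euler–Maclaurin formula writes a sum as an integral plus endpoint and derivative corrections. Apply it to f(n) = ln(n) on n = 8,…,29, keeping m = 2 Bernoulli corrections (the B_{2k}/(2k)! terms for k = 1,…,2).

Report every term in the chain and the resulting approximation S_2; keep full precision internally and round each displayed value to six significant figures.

The integral term ∫_8^29 ln(x) dx = 60.0160.
Boundary: ½(f(8) + f(29)) = ½(2.07944 + 3.36730) = 2.72337.
Running total after boundary: 62.7394.
k=1: B_{2}/(2)! × [f^{(1)}(29) − f^{(1)}(8)] = 1/12 × (0.0344828 − 0.125000) = -0.00754310.
After k=1: 62.7319.
k=2: B_{4}/(4)! × [f^{(3)}(29) − f^{(3)}(8)] = −1/720 × (8.20042e-05 − 0.00390625) = 5.31145e-06.

S_2 ≈ 62.7319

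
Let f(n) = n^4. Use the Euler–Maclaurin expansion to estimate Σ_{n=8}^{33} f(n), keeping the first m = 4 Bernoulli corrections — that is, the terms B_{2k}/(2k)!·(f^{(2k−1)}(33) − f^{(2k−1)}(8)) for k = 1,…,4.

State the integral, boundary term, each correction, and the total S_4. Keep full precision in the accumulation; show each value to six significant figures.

The integral term ∫_8^33 x^4 dx = 7.82052e+06.
Endpoint term: (f(8) + f(33))/2 = (4096.00 + 1.18592e+06)/2 = 595008.
Integral + boundary = 8.41553e+06.
Correction k=1: B_{2}/2! · (f^{(1)}(33) − f^{(1)}(8)) = 1/12 · (143748 − 2048.00) = 11808.3.
Running total after k=1: 8.42734e+06.
Correction k=2: B_{4}/4! · (f^{(3)}(33) − f^{(3)}(8)) = −1/720 · (792.000 − 192.000) = -0.833333.
Running total after k=2: 8.42734e+06.
Correction k=3: B_{6}/6! · (f^{(5)}(33) − f^{(5)}(8)) = 1/30240 · (0.00000 − 0.00000) = 0.00000.
Running total after k=3: 8.42734e+06.
Correction k=4: B_{8}/8! · (f^{(7)}(33) − f^{(7)}(8)) = −1/1209600 · (0.00000 − 0.00000) = 0.00000.

S_4 ≈ 8.42734e+06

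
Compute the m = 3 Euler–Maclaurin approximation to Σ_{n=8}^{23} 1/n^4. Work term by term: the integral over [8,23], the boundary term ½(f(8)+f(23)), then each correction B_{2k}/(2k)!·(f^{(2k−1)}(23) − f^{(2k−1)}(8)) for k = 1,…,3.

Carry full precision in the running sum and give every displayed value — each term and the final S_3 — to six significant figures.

Integral: ∫_8^23 1/x^4 dx = 0.000623645.
Boundary: ½(f(8) + f(23)) = ½(0.000244141 + 3.57346e-06) = 0.000123857.
Running total after boundary: 0.000747502.
k=1: B_{2}/(2)! × [f^{(1)}(23) − f^{(1)}(8)] = 1/12 × (-6.21471e-07 − (-0.000122070)) = 1.01207e-05.
After k=1: 0.000757623.
k=2: B_{4}/(4)! × [f^{(3)}(23) − f^{(3)}(8)] = −1/720 × (-3.52441e-08 − (-5.72205e-05)) = -7.94239e-08.
After k=2: 0.000757544.
k=3: B_{6}/(6)! × [f^{(5)}(23) − f^{(5)}(8)] = 1/30240 × (-3.73094e-09 − (-5.00679e-05)) = 1.65556e-09.

S_3 ≈ 0.000757545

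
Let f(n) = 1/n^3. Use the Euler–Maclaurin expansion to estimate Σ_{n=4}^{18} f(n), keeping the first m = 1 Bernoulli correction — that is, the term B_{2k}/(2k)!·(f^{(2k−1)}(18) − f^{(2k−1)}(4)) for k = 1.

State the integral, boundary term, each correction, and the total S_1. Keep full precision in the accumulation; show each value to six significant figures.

Integral: ∫_4^18 1/x^3 dx = 0.0297068.
Boundary: ½(f(4) + f(18)) = ½(0.0156250 + 0.000171468) = 0.00789823.
Running total after boundary: 0.0376050.
Order-1 term: 1/12 · (-2.85780e-05 − (-0.0117188)) = 0.000974181.

S_1 ≈ 0.0385792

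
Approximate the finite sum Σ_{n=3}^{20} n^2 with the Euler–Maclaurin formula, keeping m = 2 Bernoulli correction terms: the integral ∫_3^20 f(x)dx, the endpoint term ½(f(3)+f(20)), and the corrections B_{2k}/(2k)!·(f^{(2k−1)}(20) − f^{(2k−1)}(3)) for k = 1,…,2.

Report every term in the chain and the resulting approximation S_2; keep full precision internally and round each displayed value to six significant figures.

S_2 ≈ 2865.00

The integral term ∫_3^20 x^2 dx = 2657.67.
Endpoint term: (f(3) + f(20))/2 = (9.00000 + 400.000)/2 = 204.500.
So far: 2862.17.
Correction k=1: B_{2}/2! · (f^{(1)}(20) − f^{(1)}(3)) = 1/12 · (40.0000 − 6.00000) = 2.83333.
Running total after k=1: 2865.00.
Correction k=2: B_{4}/4! · (f^{(3)}(20) − f^{(3)}(3)) = −1/720 · (0.00000 − 0.00000) = 0.00000.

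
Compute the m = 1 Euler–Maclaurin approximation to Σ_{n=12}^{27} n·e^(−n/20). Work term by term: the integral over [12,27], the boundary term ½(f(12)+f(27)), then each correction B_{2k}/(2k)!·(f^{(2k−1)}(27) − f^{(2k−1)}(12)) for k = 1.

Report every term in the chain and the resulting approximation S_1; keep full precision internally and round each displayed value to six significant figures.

S_1 ≈ 114.320

∫_12^27 x·e^(−x/20) dx evaluates to 107.554.
½[f(12) + f(27)] = ½[6.58574 + 6.99949] = 6.79261.
So far: 114.346.
Order-1 term: 1/12 · (-0.0907341 − 0.219525) = -0.0258549.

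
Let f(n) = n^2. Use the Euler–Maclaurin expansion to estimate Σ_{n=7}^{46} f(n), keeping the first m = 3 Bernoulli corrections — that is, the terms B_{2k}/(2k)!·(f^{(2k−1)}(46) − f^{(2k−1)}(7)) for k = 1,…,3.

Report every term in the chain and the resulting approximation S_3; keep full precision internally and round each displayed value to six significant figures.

The integral term ∫_7^46 x^2 dx = 32331.0.
Boundary: ½(f(7) + f(46)) = ½(49.0000 + 2116.00) = 1082.50.
Running total after boundary: 33413.5.
Correction k=1: B_{2}/2! · (f^{(1)}(46) − f^{(1)}(7)) = 1/12 · (92.0000 − 14.0000) = 6.50000.
Running total after k=1: 33420.0.
Correction k=2: B_{4}/4! · (f^{(3)}(46) − f^{(3)}(7)) = −1/720 · (0.00000 − 0.00000) = 0.00000.
Running total after k=2: 33420.0.
Correction k=3: B_{6}/6! · (f^{(5)}(46) − f^{(5)}(7)) = 1/30240 · (0.00000 − 0.00000) = 0.00000.

S_3 ≈ 33420.0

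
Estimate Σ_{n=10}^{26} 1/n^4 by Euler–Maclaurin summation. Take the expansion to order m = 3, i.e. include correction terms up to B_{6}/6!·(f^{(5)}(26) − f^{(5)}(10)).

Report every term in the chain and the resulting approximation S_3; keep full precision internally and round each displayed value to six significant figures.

Integral: ∫_10^26 1/x^4 dx = 0.000314368.
Endpoint term: (f(10) + f(26))/2 = (0.000100000 + 2.18830e-06)/2 = 5.10941e-05.
So far: 0.000365462.
Correction k=1: B_{2}/2! · (f^{(1)}(26) − f^{(1)}(10)) = 1/12 · (-3.36661e-07 − (-4.00000e-05)) = 3.30528e-06.
Partial sum through k=1: 0.000368768.
Correction k=2: B_{4}/4! · (f^{(3)}(26) − f^{(3)}(10)) = −1/720 · (-1.49406e-08 − (-1.20000e-05)) = -1.66459e-08.
Partial sum through k=2: 0.000368751.
Correction k=3: B_{6}/6! · (f^{(5)}(26) − f^{(5)}(10)) = 1/30240 · (-1.23768e-09 − (-6.72000e-06)) = 2.22181e-10.

S_3 ≈ 0.000368751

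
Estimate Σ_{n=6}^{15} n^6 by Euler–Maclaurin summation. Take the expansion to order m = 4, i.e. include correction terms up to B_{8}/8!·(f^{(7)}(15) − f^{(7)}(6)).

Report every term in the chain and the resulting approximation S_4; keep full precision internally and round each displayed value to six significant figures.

∫_6^15 x^6 dx evaluates to 2.43685e+07.
½[f(6) + f(15)] = ½[46656.0 + 1.13906e+07] = 5.71864e+06.
Integral + boundary = 3.00871e+07.
Correction k=1: B_{2}/2! · (f^{(1)}(15) − f^{(1)}(6)) = 1/12 · (4.55625e+06 − 46656.0) = 375800.
After k=1: 3.04629e+07.
Correction k=2: B_{4}/4! · (f^{(3)}(15) − f^{(3)}(6)) = −1/720 · (405000 − 25920.0) = -526.500.
After k=2: 3.04624e+07.
Correction k=3: B_{6}/6! · (f^{(5)}(15) − f^{(5)}(6)) = 1/30240 · (10800.0 − 4320.00) = 0.214286.
After k=3: 3.04624e+07.
Correction k=4: B_{8}/8! · (f^{(7)}(15) − f^{(7)}(6)) = −1/1209600 · (0.00000 − 0.00000) = 0.00000.

S_4 ≈ 3.04624e+07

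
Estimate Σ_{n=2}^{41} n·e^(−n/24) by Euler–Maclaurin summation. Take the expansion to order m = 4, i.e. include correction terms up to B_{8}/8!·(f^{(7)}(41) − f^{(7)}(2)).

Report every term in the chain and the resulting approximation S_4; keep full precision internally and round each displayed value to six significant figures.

S_4 ≈ 296.039

Integral: ∫_2^41 x·e^(−x/24) dx = 291.486.
Boundary: ½(f(2) + f(41)) = ½(1.84009 + 7.42787) = 4.63398.
Integral + boundary = 296.120.
Correction k=1: B_{2}/2! · (f^{(1)}(41) − f^{(1)}(2)) = 1/12 · (-0.128327 − 0.843374) = -0.0809751.
Partial sum through k=1: 296.039.
Correction k=2: B_{4}/4! · (f^{(3)}(41) − f^{(3)}(2)) = −1/720 · (0.000406264 − 0.00465879) = 5.90629e-06.
Partial sum through k=2: 296.039.
Correction k=3: B_{6}/6! · (f^{(5)}(41) − f^{(5)}(2)) = 1/30240 · (1.79743e-06 − 1.36344e-05) = -3.91433e-10.
Partial sum through k=3: 296.039.
Correction k=4: B_{8}/8! · (f^{(7)}(41) − f^{(7)}(2)) = −1/1209600 · (5.01655e-09 − 3.32995e-08) = 2.33821e-14.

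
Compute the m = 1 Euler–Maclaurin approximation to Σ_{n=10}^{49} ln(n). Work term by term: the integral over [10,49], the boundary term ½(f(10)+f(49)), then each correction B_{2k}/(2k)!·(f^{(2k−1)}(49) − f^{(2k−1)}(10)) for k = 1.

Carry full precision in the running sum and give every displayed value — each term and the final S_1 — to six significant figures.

Integral: ∫_10^49 ln(x) dx = 128.673.
Boundary: ½(f(10) + f(49)) = ½(2.30259 + 3.89182) = 3.09720.
Integral + boundary = 131.771.
k=1: B_{2}/(2)! × [f^{(1)}(49) − f^{(1)}(10)] = 1/12 × (0.0204082 − 0.100000) = -0.00663265.

S_1 ≈ 131.764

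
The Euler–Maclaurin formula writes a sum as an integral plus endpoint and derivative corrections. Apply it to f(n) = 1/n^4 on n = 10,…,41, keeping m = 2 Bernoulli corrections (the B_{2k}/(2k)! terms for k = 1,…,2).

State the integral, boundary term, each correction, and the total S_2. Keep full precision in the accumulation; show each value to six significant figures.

S_2 ≈ 0.000381988

∫_10^41 1/x^4 dx evaluates to 0.000328497.
Endpoint term: (f(10) + f(41))/2 = (0.000100000 + 3.53887e-07)/2 = 5.01769e-05.
So far: 0.000378674.
k=1: B_{2}/(2)! × [f^{(1)}(41) − f^{(1)}(10)] = 1/12 × (-3.45256e-08 − (-4.00000e-05)) = 3.33046e-06.
Partial sum through k=1: 0.000382004.
k=2: B_{4}/(4)! × [f^{(3)}(41) − f^{(3)}(10)] = −1/720 × (-6.16161e-10 − (-1.20000e-05)) = -1.66658e-08.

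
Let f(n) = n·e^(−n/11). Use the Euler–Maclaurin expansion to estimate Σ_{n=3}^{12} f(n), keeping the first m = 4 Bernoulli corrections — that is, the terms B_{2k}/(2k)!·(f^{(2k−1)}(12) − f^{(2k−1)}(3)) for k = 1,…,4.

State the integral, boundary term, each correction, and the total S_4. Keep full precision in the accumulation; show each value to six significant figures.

The integral term ∫_3^12 x·e^(−x/11) dx = 32.2548.
½[f(3) + f(12)] = ½[2.28390 + 4.03093] = 3.15742.
So far: 35.4122.
Order-1 term: 1/12 · (-0.0305374 − 0.553673) = -0.0486842.
After k=1: 35.3635.
Order-2 term: −1/720 · (0.00529987 − 0.0171593) = 1.64714e-05.
After k=2: 35.3635.
Order-3 term: 1/30240 · (8.96869e-05 − 0.000245808) = -5.16273e-09.
After k=3: 35.3635.
Order-4 term: −1/1209600 · (1.12044e-06 − 2.89094e-06) = 1.46371e-12.

S_4 ≈ 35.3635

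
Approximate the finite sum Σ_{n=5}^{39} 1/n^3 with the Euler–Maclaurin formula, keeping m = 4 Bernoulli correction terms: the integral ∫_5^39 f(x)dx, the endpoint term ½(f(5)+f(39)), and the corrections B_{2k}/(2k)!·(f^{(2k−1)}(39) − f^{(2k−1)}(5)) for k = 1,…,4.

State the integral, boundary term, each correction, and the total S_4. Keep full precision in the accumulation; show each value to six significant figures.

S_4 ≈ 0.0240745

∫_5^39 1/x^3 dx evaluates to 0.0196713.
½[f(5) + f(39)] = ½[0.00800000 + 1.68580e-05] = 0.00400843.
So far: 0.0236797.
Order-1 term: 1/12 · (-1.29677e-06 − (-0.00480000)) = 0.000399892.
After k=1: 0.0240796.
Order-2 term: −1/720 · (-1.70515e-08 − (-0.00384000)) = -5.33331e-06.
After k=2: 0.0240743.
Order-3 term: 1/30240 · (-4.70851e-10 − (-0.00645120)) = 2.13333e-07.
After k=3: 0.0240745.
Order-4 term: −1/1209600 · (-2.22888e-11 − (-0.0185795)) = -1.53600e-08.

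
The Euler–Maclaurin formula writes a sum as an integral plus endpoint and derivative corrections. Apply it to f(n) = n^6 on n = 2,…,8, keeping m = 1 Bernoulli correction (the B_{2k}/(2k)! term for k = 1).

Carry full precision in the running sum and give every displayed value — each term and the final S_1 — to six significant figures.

Integral: ∫_2^8 x^6 dx = 299575.
Endpoint term: (f(2) + f(8))/2 = (64.0000 + 262144)/2 = 131104.
So far: 430679.
k=1: B_{2}/(2)! × [f^{(1)}(8) − f^{(1)}(2)] = 1/12 × (196608 − 192.000) = 16368.0.

S_1 ≈ 447047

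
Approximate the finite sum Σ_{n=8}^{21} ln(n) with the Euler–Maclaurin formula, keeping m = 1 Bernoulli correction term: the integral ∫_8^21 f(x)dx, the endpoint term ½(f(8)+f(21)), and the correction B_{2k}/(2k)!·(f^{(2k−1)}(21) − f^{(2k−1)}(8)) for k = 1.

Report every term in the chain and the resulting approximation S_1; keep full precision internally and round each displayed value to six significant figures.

S_1 ≈ 36.8550

The integral term ∫_8^21 ln(x) dx = 34.2994.
Endpoint term: (f(8) + f(21))/2 = (2.07944 + 3.04452)/2 = 2.56198.
Integral + boundary = 36.8614.
Order-1 term: 1/12 · (0.0476190 − 0.125000) = -0.00644841.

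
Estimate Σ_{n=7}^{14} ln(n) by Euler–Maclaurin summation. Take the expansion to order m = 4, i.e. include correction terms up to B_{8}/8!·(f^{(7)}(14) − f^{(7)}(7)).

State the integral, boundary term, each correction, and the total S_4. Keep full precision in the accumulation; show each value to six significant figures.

S_4 ≈ 18.6120

∫_7^14 ln(x) dx evaluates to 16.3254.
Boundary: ½(f(7) + f(14)) = ½(1.94591 + 2.63906) = 2.29248.
Integral + boundary = 18.6179.
k=1: B_{2}/(2)! × [f^{(1)}(14) − f^{(1)}(7)] = 1/12 × (0.0714286 − 0.142857) = -0.00595238.
Running total after k=1: 18.6120.
k=2: B_{4}/(4)! × [f^{(3)}(14) − f^{(3)}(7)] = −1/720 × (0.000728863 − 0.00583090) = 7.08617e-06.
Running total after k=2: 18.6120.
k=3: B_{6}/(6)! × [f^{(5)}(14) − f^{(5)}(7)] = 1/30240 × (4.46243e-05 − 0.00142798) = -4.57458e-08.
Running total after k=3: 18.6120.
k=4: B_{8}/(8)! × [f^{(7)}(14) − f^{(7)}(7)] = −1/1209600 × (6.83024e-06 − 0.000874271) = 7.17130e-10.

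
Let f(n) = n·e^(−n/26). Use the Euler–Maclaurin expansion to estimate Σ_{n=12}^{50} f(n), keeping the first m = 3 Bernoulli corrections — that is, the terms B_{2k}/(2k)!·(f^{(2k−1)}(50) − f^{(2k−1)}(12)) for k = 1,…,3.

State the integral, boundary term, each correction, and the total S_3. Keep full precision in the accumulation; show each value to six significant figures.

Integral: ∫_12^50 x·e^(−x/26) dx = 333.944.
Endpoint term: (f(12) + f(50))/2 = (7.56376 + 7.30783)/2 = 7.43579.
So far: 341.380.
k=1: B_{2}/(2)! × [f^{(1)}(50) − f^{(1)}(12)] = 1/12 × (-0.134914 − 0.339399) = -0.0395261.
Running total after k=1: 341.340.
k=2: B_{4}/(4)! × [f^{(3)}(50) − f^{(3)}(12)] = −1/720 × (0.000232839 − 0.00236690) = 2.96398e-06.
Running total after k=2: 341.340.
k=3: B_{6}/(6)! × [f^{(5)}(50) − f^{(5)}(12)] = 1/30240 × (9.84105e-07 − 6.25996e-06) = -1.74466e-10.

S_3 ≈ 341.340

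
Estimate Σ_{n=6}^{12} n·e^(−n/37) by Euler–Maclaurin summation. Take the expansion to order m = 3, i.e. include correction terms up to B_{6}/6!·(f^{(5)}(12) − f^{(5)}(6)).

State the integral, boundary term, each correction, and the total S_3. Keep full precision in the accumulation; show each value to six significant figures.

S_3 ≈ 48.8754

∫_6^12 x·e^(−x/37) dx evaluates to 42.0051.
Endpoint term: (f(6) + f(12))/2 = (5.10182 + 8.67619)/2 = 6.88900.
So far: 48.8941.
Correction k=1: B_{2}/2! · (f^{(1)}(12) − f^{(1)}(6)) = 1/12 · (0.488524 − 0.712416) = -0.0186577.
Running total after k=1: 48.8754.
Correction k=2: B_{4}/4! · (f^{(3)}(12) − f^{(3)}(6)) = −1/720 · (0.00141312 − 0.00176262) = 4.85419e-07.
Running total after k=2: 48.8754.
Correction k=3: B_{6}/6! · (f^{(5)}(12) − f^{(5)}(6)) = 1/30240 · (1.80379e-06 − 2.19492e-06) = -1.29342e-11.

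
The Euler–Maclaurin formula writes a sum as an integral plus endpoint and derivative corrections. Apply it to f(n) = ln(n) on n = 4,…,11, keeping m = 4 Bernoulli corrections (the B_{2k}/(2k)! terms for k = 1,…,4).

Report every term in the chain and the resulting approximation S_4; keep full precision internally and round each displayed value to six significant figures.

S_4 ≈ 15.7105

∫_4^11 ln(x) dx evaluates to 13.8317.
Endpoint term: (f(4) + f(11))/2 = (1.38629 + 2.39790)/2 = 1.89209.
Running total after boundary: 15.7238.
Order-1 term: 1/12 · (0.0909091 − 0.250000) = -0.0132576.
After k=1: 15.7105.
Order-2 term: −1/720 · (0.00150263 − 0.0312500) = 4.13158e-05.
After k=2: 15.7105.
Order-3 term: 1/30240 · (0.000149021 − 0.0234375) = -7.70122e-07.
After k=3: 15.7105.
Order-4 term: −1/1209600 · (3.69474e-05 − 0.0439453) = 3.62999e-08.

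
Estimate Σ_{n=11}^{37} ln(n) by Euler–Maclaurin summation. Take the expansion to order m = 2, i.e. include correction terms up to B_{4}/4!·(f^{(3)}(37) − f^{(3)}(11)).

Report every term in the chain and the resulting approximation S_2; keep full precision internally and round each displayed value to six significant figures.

∫_11^37 ln(x) dx evaluates to 81.2271.
Boundary: ½(f(11) + f(37)) = ½(2.39790 + 3.61092) = 3.00441.
Running total after boundary: 84.2315.
Correction k=1: B_{2}/2! · (f^{(1)}(37) − f^{(1)}(11)) = 1/12 · (0.0270270 − 0.0909091) = -0.00532351.
Partial sum through k=1: 84.2262.
Correction k=2: B_{4}/4! · (f^{(3)}(37) − f^{(3)}(11)) = −1/720 · (3.94843e-05 − 0.00150263) = 2.03215e-06.

S_2 ≈ 84.2262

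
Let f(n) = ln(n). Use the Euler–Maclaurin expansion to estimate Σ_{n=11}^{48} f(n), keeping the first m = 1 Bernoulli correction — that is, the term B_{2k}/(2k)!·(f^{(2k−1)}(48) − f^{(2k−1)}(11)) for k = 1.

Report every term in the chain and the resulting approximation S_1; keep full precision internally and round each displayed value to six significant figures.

S_1 ≈ 125.570

∫_11^48 ln(x) dx evaluates to 122.441.
½[f(11) + f(48)] = ½[2.39790 + 3.87120] = 3.13455.
Integral + boundary = 125.575.
k=1: B_{2}/(2)! × [f^{(1)}(48) − f^{(1)}(11)] = 1/12 × (0.0208333 − 0.0909091) = -0.00583965.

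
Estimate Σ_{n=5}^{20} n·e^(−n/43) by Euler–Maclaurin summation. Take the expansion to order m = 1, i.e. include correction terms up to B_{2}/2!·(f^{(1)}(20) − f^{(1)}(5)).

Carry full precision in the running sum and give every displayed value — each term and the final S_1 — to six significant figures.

S_1 ≈ 144.476

The integral term ∫_5^20 x·e^(−x/43) dx = 136.008.
Endpoint term: (f(5) + f(20))/2 = (4.45113 + 12.5612)/2 = 8.50619.
Integral + boundary = 144.514.
k=1: B_{2}/(2)! × [f^{(1)}(20) − f^{(1)}(5)] = 1/12 × (0.335940 − 0.786712) = -0.0375643.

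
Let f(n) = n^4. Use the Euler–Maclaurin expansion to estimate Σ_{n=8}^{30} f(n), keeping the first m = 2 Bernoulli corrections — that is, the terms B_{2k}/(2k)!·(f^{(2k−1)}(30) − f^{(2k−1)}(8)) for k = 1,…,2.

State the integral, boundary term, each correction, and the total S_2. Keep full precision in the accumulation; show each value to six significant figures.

S_2 ≈ 5.26932e+06

Integral: ∫_8^30 x^4 dx = 4.85345e+06.
Boundary: ½(f(8) + f(30)) = ½(4096.00 + 810000) = 407048.
Running total after boundary: 5.26049e+06.
Order-1 term: 1/12 · (108000 − 2048.00) = 8829.33.
Running total after k=1: 5.26932e+06.
Order-2 term: −1/720 · (720.000 − 192.000) = -0.733333.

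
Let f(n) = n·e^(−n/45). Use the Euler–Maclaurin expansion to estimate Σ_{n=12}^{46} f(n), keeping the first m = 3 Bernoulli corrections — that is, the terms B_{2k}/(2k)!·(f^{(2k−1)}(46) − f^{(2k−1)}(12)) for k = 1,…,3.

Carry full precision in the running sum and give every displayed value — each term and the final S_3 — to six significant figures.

S_3 ≈ 504.071

Integral: ∫_12^46 x·e^(−x/45) dx = 491.248.
½[f(12) + f(46)] = ½[9.19114 + 16.5505] = 12.8708.
So far: 504.119.
Order-1 term: 1/12 · (-0.00799543 − 0.561681) = -0.0474730.
After k=1: 504.071.
Order-2 term: −1/720 · (0.000351404 − 0.00103385) = 9.47835e-07.
After k=2: 504.071.
Order-3 term: 1/30240 · (3.49016e-07 − 8.84108e-07) = -1.76948e-11.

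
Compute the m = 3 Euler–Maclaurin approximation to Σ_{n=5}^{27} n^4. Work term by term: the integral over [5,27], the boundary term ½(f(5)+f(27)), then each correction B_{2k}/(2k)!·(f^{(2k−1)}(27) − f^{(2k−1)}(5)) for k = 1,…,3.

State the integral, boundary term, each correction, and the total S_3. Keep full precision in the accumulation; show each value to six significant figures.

Integral: ∫_5^27 x^4 dx = 2.86916e+06.
½[f(5) + f(27)] = ½[625.000 + 531441] = 266033.
So far: 3.13519e+06.
Correction k=1: B_{2}/2! · (f^{(1)}(27) − f^{(1)}(5)) = 1/12 · (78732.0 − 500.000) = 6519.33.
Partial sum through k=1: 3.14171e+06.
Correction k=2: B_{4}/4! · (f^{(3)}(27) − f^{(3)}(5)) = −1/720 · (648.000 − 120.000) = -0.733333.
Partial sum through k=2: 3.14171e+06.
Correction k=3: B_{6}/6! · (f^{(5)}(27) − f^{(5)}(5)) = 1/30240 · (0.00000 − 0.00000) = 0.00000.

S_3 ≈ 3.14171e+06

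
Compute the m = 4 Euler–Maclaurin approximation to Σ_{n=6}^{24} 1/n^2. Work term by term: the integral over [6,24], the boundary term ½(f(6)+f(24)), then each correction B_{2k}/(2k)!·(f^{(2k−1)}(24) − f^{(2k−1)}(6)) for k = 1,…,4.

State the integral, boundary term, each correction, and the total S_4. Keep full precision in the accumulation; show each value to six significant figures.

S_4 ≈ 0.140512

Integral: ∫_6^24 1/x^2 dx = 0.125000.
½[f(6) + f(24)] = ½[0.0277778 + 0.00173611] = 0.0147569.
Running total after boundary: 0.139757.
Order-1 term: 1/12 · (-0.000144676 − (-0.00925926)) = 0.000759549.
After k=1: 0.140516.
Order-2 term: −1/720 · (-3.01408e-06 − (-0.00308642)) = -4.28251e-06.
After k=2: 0.140512.
Order-3 term: 1/30240 · (-1.56983e-07 − (-0.00257202)) = 8.50483e-08.
After k=3: 0.140512.
Order-4 term: −1/1209600 · (-1.52623e-08 − (-0.00400091)) = -3.30762e-09.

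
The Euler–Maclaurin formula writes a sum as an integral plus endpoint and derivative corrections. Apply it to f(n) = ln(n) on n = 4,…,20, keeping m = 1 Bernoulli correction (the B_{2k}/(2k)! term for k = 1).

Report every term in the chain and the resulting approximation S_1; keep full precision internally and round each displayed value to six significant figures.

S_1 ≈ 40.5438

The integral term ∫_4^20 ln(x) dx = 38.3695.
Endpoint term: (f(4) + f(20))/2 = (1.38629 + 2.99573)/2 = 2.19101.
Integral + boundary = 40.5605.
Order-1 term: 1/12 · (0.0500000 − 0.250000) = -0.0166667.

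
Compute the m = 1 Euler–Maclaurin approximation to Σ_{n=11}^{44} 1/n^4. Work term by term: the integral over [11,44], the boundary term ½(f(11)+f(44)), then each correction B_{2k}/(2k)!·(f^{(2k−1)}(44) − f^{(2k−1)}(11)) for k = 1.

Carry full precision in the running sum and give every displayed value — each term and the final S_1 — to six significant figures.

S_1 ≈ 0.000282877

The integral term ∫_11^44 1/x^4 dx = 0.000246525.
Endpoint term: (f(11) + f(44))/2 = (6.83013e-05 + 2.66802e-07)/2 = 3.42841e-05.
Running total after boundary: 0.000280809.
k=1: B_{2}/(2)! × [f^{(1)}(44) − f^{(1)}(11)] = 1/12 × (-2.42547e-08 − (-2.48369e-05)) = 2.06772e-06.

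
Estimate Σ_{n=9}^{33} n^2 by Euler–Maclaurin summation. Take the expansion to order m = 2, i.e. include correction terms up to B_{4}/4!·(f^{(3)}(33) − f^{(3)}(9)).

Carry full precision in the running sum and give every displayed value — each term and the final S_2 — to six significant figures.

S_2 ≈ 12325.0

The integral term ∫_9^33 x^2 dx = 11736.0.
½[f(9) + f(33)] = ½[81.0000 + 1089.00] = 585.000.
Running total after boundary: 12321.0.
Correction k=1: B_{2}/2! · (f^{(1)}(33) − f^{(1)}(9)) = 1/12 · (66.0000 − 18.0000) = 4.00000.
Running total after k=1: 12325.0.
Correction k=2: B_{4}/4! · (f^{(3)}(33) − f^{(3)}(9)) = −1/720 · (0.00000 − 0.00000) = 0.00000.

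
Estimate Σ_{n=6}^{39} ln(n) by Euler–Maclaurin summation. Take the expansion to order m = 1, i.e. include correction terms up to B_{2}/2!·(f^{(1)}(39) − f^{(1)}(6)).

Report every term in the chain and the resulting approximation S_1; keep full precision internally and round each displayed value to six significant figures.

The integral term ∫_6^39 ln(x) dx = 99.1283.
½[f(6) + f(39)] = ½[1.79176 + 3.66356] = 2.72766.
Running total after boundary: 101.856.
k=1: B_{2}/(2)! × [f^{(1)}(39) − f^{(1)}(6)] = 1/12 × (0.0256410 − 0.166667) = -0.0117521.

S_1 ≈ 101.844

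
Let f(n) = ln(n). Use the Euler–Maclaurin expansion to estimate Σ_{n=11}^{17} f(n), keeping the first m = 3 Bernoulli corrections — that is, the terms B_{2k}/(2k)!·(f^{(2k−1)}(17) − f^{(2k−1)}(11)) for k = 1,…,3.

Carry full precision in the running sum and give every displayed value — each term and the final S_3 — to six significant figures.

∫_11^17 ln(x) dx evaluates to 15.7878.
Boundary: ½(f(11) + f(17)) = ½(2.39790 + 2.83321) = 2.61555.
Integral + boundary = 18.4033.
k=1: B_{2}/(2)! × [f^{(1)}(17) − f^{(1)}(11)] = 1/12 × (0.0588235 − 0.0909091) = -0.00267380.
Running total after k=1: 18.4007.
k=2: B_{4}/(4)! × [f^{(3)}(17) − f^{(3)}(11)] = −1/720 × (0.000407083 − 0.00150263) = 1.52159e-06.
Running total after k=2: 18.4007.
k=3: B_{6}/(6)! × [f^{(5)}(17) − f^{(5)}(11)] = 1/30240 × (1.69031e-05 − 0.000149021) = -4.36898e-09.

S_3 ≈ 18.4007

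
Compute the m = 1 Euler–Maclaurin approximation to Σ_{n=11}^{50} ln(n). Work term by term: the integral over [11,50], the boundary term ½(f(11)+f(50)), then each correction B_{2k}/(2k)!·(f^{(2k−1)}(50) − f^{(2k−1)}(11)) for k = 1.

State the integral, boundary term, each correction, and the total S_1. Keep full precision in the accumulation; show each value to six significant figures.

∫_11^50 ln(x) dx evaluates to 130.224.
Boundary: ½(f(11) + f(50)) = ½(2.39790 + 3.91202) = 3.15496.
Integral + boundary = 133.379.
k=1: B_{2}/(2)! × [f^{(1)}(50) − f^{(1)}(11)] = 1/12 × (0.0200000 − 0.0909091) = -0.00590909.

S_1 ≈ 133.373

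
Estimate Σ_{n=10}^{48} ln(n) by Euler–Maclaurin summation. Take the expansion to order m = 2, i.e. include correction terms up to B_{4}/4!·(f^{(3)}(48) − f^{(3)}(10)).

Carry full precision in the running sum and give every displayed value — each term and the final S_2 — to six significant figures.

∫_10^48 ln(x) dx evaluates to 124.792.
Endpoint term: (f(10) + f(48))/2 = (2.30259 + 3.87120)/2 = 3.08689.
Running total after boundary: 127.879.
k=1: B_{2}/(2)! × [f^{(1)}(48) − f^{(1)}(10)] = 1/12 × (0.0208333 − 0.100000) = -0.00659722.
Running total after k=1: 127.872.
k=2: B_{4}/(4)! × [f^{(3)}(48) − f^{(3)}(10)] = −1/720 × (1.80845e-05 − 0.00200000) = 2.75266e-06.

S_2 ≈ 127.872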